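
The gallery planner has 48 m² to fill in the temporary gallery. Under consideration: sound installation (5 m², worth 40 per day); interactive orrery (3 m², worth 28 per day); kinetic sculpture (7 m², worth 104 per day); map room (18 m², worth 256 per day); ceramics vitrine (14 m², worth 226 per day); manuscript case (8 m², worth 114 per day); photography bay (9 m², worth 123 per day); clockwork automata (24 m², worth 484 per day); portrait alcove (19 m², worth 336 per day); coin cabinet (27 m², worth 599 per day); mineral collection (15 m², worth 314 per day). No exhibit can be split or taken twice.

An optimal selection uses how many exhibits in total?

3

Best achievable expected visitors is 953.
sound installation + coin cabinet + mineral collection hits 953 at 47 m².
Any selection reaching 953 contains exactly 3 exhibits.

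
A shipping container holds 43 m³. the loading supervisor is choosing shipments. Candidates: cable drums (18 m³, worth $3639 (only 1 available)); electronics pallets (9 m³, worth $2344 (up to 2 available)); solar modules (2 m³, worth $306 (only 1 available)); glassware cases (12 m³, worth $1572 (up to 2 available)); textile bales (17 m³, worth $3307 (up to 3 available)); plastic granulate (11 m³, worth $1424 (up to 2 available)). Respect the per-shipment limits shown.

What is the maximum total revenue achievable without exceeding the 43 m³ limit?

8958

Ranking by ratio (revenue/m³): electronics pallets 260.44, cable drums 202.17, textile bales 194.53.
A density-first pass picks cable drums + 2×electronics pallets + solar modules — 8633 at 38 m³.
Dropping cable drums and electronics pallets and solar modules frees 29 m³; slotting in 2×textile bales (34 m³) lifts the total to 8958 at 43 m³.
No other feasible combination exceeds 8958.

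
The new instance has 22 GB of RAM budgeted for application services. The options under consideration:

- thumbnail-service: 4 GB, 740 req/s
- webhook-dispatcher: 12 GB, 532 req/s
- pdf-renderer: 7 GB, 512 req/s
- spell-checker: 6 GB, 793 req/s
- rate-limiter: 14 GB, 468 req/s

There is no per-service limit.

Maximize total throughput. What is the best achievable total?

Filling by ratio: 5×thumbnail-service for 3700, with 2 GB left unused.
Dropping thumbnail-service frees 4 GB; slotting in spell-checker (6 GB) lifts the total to 3753 at 22 GB.
Nothing else within 22 GB beats 3753.

3753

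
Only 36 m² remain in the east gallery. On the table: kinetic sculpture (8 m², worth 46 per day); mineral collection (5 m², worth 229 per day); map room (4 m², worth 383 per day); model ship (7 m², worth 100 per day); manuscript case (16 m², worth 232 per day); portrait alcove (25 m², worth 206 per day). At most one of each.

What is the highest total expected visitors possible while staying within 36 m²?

944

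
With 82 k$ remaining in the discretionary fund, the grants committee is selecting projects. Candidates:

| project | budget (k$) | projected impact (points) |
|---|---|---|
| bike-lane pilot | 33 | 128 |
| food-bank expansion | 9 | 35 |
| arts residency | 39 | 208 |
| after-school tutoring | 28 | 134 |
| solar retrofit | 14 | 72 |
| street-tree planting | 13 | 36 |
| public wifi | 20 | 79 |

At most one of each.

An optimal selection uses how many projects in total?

3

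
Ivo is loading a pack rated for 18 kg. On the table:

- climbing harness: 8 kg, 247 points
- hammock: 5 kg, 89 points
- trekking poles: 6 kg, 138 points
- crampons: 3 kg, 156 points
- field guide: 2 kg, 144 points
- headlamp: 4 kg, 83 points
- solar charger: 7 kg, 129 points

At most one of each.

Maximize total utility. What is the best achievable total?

Greedy by ratio would take climbing harness + crampons + field guide + headlamp: 17 kg used, total 630.
Replace headlamp with hammock: the trade gains 6 net, giving 636 at 18 kg.

636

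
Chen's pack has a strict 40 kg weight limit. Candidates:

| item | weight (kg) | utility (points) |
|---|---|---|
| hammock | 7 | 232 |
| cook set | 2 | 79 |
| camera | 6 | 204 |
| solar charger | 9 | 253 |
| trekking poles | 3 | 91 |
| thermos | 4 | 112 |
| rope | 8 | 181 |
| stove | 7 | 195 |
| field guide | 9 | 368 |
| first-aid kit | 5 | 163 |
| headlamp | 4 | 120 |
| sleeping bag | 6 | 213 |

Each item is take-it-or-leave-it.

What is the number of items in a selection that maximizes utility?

7

Optimal total is 1391.
One optimal bundle: hammock + camera + trekking poles + field guide + first-aid kit + headlamp + sleeping bag (40 kg).
Every optimal selection uses 7 items.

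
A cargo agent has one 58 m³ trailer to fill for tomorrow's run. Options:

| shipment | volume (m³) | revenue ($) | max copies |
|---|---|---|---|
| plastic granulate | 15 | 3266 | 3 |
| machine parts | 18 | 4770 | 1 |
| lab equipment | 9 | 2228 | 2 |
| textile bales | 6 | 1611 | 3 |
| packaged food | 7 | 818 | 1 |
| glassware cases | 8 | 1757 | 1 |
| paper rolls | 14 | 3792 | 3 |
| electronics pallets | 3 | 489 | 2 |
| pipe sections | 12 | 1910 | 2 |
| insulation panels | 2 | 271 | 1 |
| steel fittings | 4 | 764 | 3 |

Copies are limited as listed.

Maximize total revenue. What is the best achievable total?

15576

Greedy by ratio would take 2×textile bales + 3×paper rolls + steel fittings: 58 m³ used, total 15362.
The 18 m³ tied up in paper rolls and steel fittings is better spent on machine parts — total rises to 15576 (58 m³).
Every other selection either busts 58 m³ or exceeds an availability limit or fails to beat 15576.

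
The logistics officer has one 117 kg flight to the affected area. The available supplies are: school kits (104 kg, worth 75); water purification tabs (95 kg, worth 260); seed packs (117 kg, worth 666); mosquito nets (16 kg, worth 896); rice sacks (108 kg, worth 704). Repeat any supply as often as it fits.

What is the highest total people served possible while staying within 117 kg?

6272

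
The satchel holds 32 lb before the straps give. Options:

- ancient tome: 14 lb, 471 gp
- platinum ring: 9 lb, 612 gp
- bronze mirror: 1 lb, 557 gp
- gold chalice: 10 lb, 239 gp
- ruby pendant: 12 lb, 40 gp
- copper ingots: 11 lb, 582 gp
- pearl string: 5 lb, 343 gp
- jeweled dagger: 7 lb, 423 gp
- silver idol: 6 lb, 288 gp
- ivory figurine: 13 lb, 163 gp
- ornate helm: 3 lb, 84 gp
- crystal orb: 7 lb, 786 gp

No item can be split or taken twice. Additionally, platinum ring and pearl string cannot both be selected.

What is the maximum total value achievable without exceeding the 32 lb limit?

2691

By value per lb: bronze mirror 557.00, crystal orb 112.29, pearl string 68.60, platinum ring 68.00 lead.
Taking bronze mirror + copper ingots + pearl string + jeweled dagger + crystal orb: 31 lb used, 2691 in value.
The spare 1 lb is too small for any remaining item, and no feasible exchange beats 2691.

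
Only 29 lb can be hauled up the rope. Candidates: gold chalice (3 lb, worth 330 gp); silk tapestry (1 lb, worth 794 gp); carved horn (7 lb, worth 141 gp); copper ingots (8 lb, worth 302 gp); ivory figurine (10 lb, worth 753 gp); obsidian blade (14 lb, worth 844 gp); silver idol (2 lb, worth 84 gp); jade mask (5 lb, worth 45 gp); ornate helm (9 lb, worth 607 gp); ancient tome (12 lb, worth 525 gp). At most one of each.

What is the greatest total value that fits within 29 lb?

A density-first pass picks gold chalice + silk tapestry + ivory figurine + silver idol + ornate helm — 2568 at 25 lb.
Dropping silver idol and ornate helm frees 11 lb; slotting in obsidian blade (14 lb) lifts the total to 2721 at 28 lb.
An exhaustive check of the 1024 subsets confirms 2721.

2721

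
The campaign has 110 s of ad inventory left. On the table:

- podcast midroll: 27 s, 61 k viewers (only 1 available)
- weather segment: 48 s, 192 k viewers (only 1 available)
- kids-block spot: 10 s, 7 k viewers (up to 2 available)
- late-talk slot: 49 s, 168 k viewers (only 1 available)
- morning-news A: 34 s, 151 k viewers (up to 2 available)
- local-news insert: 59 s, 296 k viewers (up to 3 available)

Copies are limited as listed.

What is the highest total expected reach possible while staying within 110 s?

488

Greedy by ratio would take kids-block spot + morning-news A + local-news insert: 103 s used, total 454.
Dropping kids-block spot and morning-news A frees 44 s; slotting in weather segment (48 s) lifts the total to 488 at 107 s.
Nothing else within 110 s beats 488.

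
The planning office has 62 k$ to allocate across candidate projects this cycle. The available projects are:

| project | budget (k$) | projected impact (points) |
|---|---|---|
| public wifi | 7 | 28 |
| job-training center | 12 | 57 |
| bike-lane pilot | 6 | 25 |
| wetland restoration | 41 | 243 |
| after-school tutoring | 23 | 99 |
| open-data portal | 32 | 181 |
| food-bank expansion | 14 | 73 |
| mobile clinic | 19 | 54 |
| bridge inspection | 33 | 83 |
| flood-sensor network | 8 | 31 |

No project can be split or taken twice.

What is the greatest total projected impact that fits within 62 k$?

Ranking by ratio (projected impact/k$): wetland restoration 5.93, open-data portal 5.66, food-bank expansion 5.21, job-training center 4.75.
Taking the top-ratio projects first gives bike-lane pilot + wetland restoration + food-bank expansion for 341 (61 k$).
Replace bike-lane pilot with public wifi: the trade gains 3 net, giving 344 at 62 k$.
Runner-up bike-lane pilot + wetland restoration + food-bank expansion tops out at 341.

344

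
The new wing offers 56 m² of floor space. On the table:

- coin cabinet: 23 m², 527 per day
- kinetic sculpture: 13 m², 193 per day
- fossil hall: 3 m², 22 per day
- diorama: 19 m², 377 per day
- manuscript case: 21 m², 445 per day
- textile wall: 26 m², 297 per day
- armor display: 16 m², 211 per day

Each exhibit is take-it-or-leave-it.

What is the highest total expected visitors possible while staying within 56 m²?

Ranking by ratio (expected visitors/m²): coin cabinet 22.91, manuscript case 21.19, diorama 19.84, kinetic sculpture 14.85.
The ratio heuristic lands on coin cabinet + fossil hall + manuscript case (994) but leaves 9 m² idle.
The 24 m² tied up in fossil hall and manuscript case is better spent on kinetic sculpture + diorama — total rises to 1097 (55 m²).
The closest alternative, kinetic sculpture + fossil hall + diorama + manuscript case, reaches only 1037.

1097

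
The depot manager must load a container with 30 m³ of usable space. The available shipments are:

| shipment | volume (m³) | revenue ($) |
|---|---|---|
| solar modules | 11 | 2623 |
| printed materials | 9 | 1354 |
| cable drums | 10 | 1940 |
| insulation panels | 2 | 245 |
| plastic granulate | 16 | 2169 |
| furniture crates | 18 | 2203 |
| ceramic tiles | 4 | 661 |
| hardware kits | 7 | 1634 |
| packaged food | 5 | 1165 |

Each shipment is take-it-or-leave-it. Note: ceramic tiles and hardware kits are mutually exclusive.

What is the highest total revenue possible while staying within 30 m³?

6442

Solar modules + cable drums + insulation panels + hardware kits uses 30 of the 30 m³ and totals 6442.
Every other selection either busts 30 m³ or breaks a pairing rule or fails to beat 6442.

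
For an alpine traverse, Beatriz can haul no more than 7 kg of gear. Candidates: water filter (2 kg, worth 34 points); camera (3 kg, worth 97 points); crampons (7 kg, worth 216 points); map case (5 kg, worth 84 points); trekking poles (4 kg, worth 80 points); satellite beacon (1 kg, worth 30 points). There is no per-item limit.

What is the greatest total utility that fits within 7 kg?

Taking 2×camera + satellite beacon: 7 kg used, 224 in utility.
Every other selection either busts 7 kg or fails to beat 224.

224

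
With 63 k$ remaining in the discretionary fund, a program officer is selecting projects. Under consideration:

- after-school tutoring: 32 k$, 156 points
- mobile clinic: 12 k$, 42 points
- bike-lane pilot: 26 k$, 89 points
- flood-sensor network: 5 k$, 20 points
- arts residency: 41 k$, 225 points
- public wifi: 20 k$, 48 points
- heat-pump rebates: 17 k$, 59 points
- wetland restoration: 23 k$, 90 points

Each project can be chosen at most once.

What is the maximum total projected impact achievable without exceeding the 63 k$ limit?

304

By projected impact per k$: arts residency 5.49, after-school tutoring 4.88, flood-sensor network 4.00, wetland restoration 3.91 lead.
Greedy by ratio would take mobile clinic + flood-sensor network + arts residency: 58 k$ used, total 287.
Replace mobile clinic with heat-pump rebates: the trade gains 17 net, giving 304 at 63 k$.
No other feasible combination exceeds 304.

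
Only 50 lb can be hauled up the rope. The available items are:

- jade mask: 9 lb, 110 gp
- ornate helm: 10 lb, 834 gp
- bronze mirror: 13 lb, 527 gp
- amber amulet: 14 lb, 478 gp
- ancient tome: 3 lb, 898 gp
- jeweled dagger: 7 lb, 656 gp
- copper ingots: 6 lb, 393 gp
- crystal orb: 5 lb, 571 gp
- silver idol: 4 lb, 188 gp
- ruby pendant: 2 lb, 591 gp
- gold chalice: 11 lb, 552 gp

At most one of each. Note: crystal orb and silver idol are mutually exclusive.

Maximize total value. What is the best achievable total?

Density check — ancient tome 299.33, ruby pendant 295.50, crystal orb 114.20 are the best per lb.
Taking ornate helm + ancient tome + jeweled dagger + copper ingots + crystal orb + ruby pendant + gold chalice: 44 lb used, 4495 in value.
Next best is ornate helm + bronze mirror + ancient tome + jeweled dagger + copper ingots + crystal orb + ruby pendant at 4470 (46 lb) — short by 25.

4495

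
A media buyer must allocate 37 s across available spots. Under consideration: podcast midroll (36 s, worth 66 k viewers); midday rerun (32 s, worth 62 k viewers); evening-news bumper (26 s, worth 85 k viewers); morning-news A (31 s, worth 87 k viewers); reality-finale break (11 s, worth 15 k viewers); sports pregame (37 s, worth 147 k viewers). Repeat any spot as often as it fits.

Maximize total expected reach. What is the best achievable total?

147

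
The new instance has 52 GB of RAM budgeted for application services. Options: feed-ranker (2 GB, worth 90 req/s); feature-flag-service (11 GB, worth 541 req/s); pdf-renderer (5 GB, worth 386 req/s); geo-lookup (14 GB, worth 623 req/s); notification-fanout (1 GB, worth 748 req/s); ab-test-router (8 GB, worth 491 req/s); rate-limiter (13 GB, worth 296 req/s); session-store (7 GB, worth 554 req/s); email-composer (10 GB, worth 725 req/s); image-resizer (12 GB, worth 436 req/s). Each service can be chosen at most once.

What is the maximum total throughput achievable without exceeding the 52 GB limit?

3682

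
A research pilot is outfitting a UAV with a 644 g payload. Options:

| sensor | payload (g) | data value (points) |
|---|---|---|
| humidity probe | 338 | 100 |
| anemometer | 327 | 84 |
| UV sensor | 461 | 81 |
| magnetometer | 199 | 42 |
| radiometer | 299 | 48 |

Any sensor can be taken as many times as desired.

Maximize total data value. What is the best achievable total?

By data value per g: humidity probe 0.30, anemometer 0.26, magnetometer 0.21, UV sensor 0.18 lead.
A density-first pass picks humidity probe + magnetometer — 142 at 537 g.
Dropping magnetometer frees 199 g; slotting in radiometer (299 g) lifts the total to 148 at 637 g.

148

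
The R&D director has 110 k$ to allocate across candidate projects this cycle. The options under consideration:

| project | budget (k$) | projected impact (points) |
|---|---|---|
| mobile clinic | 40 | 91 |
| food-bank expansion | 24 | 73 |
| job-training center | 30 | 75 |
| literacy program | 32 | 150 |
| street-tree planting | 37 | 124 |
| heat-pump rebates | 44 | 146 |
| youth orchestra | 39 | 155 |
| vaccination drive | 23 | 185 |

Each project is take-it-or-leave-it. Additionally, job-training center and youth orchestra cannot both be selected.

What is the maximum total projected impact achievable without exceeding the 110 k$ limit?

The ratio ordering already packs tightly: literacy program + youth orchestra + vaccination drive, 94 k$, 490.

490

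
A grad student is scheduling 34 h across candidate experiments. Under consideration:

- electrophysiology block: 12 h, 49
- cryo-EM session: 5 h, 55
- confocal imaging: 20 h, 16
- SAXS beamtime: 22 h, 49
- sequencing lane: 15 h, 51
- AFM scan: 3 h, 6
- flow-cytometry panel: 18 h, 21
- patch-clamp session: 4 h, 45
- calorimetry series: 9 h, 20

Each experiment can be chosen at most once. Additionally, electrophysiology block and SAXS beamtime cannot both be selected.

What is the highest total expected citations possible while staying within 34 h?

175

Ranking by ratio (expected citations/h): patch-clamp session 11.25, cryo-EM session 11.00, electrophysiology block 4.08, sequencing lane 3.40.
Electrophysiology block + cryo-EM session + AFM scan + patch-clamp session + calorimetry series uses 33 of the 34 h and totals 175.
The closest alternative, cryo-EM session + sequencing lane + patch-clamp session + calorimetry series, reaches only 171.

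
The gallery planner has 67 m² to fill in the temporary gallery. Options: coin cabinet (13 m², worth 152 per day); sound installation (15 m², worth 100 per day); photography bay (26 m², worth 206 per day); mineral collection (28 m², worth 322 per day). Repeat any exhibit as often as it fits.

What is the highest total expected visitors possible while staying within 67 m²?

By expected visitors per m²: coin cabinet 11.69, mineral collection 11.50, photography bay 7.92 lead.
A density-first pass picks 5×coin cabinet — 760 at 65 m².
Dropping 2×coin cabinet frees 26 m²; slotting in mineral collection (28 m²) lifts the total to 778 at 67 m².
Every other selection either busts 67 m² or fails to beat 778.

778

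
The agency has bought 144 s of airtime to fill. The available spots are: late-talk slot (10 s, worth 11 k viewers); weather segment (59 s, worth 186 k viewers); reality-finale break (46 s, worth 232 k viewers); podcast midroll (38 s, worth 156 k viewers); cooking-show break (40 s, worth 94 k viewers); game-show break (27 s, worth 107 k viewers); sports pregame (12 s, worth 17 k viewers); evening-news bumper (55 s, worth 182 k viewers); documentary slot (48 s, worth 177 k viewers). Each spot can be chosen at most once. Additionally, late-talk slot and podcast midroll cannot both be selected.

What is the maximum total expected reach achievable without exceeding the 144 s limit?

By expected reach per s: reality-finale break 5.04, podcast midroll 4.11, game-show break 3.96, documentary slot 3.69 lead.
Reality-finale break + podcast midroll + sports pregame + documentary slot uses 144 of the 144 s and totals 582.

582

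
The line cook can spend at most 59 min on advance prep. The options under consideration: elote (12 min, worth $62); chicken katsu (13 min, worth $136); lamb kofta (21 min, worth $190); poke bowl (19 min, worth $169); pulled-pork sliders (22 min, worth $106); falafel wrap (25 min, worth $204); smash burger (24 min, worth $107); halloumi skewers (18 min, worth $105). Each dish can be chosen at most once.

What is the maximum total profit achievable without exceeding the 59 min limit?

Taking the top-ratio dishes first gives chicken katsu + lamb kofta + poke bowl for 495 (53 min).
The 19 min tied up in poke bowl is better spent on falafel wrap — total rises to 530 (59 min).
Next best is chicken katsu + poke bowl + falafel wrap at 509 (57 min) — short by 21.

530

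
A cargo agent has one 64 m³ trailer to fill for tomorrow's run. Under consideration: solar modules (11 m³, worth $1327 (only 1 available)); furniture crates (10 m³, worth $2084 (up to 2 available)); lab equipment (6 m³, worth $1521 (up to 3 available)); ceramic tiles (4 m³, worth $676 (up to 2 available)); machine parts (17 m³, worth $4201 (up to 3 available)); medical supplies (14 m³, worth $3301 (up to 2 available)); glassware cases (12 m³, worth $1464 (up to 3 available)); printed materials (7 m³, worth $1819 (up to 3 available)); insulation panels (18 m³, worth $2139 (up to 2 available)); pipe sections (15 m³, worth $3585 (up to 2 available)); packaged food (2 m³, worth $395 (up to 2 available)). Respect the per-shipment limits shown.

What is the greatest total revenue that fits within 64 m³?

16001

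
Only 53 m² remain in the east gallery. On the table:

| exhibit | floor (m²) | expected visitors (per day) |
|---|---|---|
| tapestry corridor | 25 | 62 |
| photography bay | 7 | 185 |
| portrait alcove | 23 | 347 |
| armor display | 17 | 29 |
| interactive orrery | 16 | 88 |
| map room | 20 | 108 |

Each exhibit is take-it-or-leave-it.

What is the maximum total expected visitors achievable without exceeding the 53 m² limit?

640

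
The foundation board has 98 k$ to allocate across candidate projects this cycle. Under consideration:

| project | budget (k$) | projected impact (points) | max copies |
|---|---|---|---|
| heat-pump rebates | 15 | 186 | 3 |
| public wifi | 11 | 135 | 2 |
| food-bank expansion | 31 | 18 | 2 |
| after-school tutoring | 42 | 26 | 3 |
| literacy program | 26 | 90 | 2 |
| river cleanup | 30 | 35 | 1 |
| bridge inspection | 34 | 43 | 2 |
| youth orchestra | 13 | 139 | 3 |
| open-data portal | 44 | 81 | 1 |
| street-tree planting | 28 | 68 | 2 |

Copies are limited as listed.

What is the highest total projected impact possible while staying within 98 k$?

Filling by ratio: 3×heat-pump rebates + 2×public wifi + 2×youth orchestra for 1106, with 5 k$ left unused.
Dropping public wifi frees 11 k$; slotting in youth orchestra (13 k$) lifts the total to 1110 at 95 k$.

1110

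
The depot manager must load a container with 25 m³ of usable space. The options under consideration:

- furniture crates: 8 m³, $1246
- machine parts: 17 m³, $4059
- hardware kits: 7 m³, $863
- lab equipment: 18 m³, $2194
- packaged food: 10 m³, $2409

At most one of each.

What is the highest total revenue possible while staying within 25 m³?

Greedy by ratio would take furniture crates + hardware kits + packaged food: 25 m³ used, total 4518.
The 17 m³ tied up in hardware kits and packaged food is better spent on machine parts — total rises to 5305 (25 m³).

5305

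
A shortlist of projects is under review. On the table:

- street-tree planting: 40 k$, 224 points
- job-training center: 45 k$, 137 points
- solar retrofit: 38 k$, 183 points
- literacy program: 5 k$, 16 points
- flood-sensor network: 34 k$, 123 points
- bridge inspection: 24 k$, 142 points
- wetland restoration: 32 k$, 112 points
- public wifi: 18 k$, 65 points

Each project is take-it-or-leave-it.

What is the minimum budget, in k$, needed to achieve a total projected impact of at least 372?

69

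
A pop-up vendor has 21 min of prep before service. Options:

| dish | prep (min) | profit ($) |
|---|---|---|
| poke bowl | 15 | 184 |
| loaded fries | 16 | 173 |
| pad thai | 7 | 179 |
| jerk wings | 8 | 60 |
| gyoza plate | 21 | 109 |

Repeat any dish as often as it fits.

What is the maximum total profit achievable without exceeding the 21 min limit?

537

The ratio ordering already packs tightly: 3×pad thai, 21 min, 537.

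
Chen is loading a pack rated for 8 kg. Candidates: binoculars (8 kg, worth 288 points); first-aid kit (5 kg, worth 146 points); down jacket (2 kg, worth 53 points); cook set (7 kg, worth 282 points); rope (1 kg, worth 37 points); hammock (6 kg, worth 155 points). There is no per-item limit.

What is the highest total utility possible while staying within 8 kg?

The ratio ordering already packs tightly: cook set + rope, 8 kg, 319.
That's the maximum — no swap from here does better than 319.

319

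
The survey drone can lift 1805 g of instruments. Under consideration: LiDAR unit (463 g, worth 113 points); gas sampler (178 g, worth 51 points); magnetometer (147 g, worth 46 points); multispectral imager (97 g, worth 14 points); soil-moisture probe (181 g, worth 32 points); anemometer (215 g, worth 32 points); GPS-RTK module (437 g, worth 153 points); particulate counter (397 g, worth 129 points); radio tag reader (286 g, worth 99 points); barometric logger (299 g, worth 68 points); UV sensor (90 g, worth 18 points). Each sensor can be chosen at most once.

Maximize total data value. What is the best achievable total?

546

The ratio ordering already packs tightly: gas sampler + magnetometer + GPS-RTK module + particulate counter + radio tag reader + barometric logger, 1744 g, 546.
Runner-up LiDAR unit + gas sampler + GPS-RTK module + particulate counter + radio tag reader tops out at 545.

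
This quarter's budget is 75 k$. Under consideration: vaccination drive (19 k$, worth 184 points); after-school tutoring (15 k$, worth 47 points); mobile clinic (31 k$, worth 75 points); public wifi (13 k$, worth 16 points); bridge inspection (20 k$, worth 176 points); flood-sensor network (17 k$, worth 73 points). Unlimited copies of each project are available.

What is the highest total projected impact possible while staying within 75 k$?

625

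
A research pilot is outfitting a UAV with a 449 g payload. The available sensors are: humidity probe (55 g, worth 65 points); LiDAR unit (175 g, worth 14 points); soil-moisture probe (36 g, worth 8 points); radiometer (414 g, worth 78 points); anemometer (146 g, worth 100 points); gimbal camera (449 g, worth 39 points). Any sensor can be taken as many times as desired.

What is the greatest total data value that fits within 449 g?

520

Ranking by ratio (data value/g): humidity probe 1.18, anemometer 0.68, soil-moisture probe 0.22, radiometer 0.19.
Best packing: 8×humidity probe — 440 g, 520 total.
The spare 9 g is too small for any remaining sensor, and no exchange beats 520.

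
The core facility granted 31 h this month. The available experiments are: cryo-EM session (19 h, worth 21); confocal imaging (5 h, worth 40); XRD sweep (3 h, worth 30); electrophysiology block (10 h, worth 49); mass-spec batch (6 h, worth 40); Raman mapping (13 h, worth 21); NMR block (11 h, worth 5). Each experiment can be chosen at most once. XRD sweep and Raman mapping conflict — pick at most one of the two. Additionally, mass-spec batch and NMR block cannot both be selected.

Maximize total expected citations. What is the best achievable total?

Confocal imaging + XRD sweep + electrophysiology block + mass-spec batch uses 24 of the 31 h and totals 159.
The closest alternative, confocal imaging + electrophysiology block + mass-spec batch, reaches only 129.

159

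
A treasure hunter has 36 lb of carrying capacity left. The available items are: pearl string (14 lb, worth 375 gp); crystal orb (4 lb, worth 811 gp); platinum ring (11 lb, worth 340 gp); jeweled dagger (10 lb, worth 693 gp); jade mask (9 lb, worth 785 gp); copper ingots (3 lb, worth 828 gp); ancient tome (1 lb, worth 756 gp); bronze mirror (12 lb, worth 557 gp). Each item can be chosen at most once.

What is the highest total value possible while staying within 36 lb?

Ranking by ratio (value/lb): ancient tome 756.00, copper ingots 276.00, crystal orb 202.75.
Taking crystal orb + jeweled dagger + jade mask + copper ingots + ancient tome: 27 lb used, 3873 in value.
Every other selection either busts 36 lb or fails to beat 3873.

3873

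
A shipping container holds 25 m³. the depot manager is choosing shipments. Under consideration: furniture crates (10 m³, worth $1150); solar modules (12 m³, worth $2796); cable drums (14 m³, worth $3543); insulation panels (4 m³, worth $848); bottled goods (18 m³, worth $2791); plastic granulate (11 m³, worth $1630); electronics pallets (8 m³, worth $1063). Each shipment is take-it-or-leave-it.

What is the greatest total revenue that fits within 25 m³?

5173

The ratio heuristic lands on cable drums + insulation panels (4391) but leaves 7 m³ idle.
Replace insulation panels with plastic granulate: the trade gains 782 net, giving 5173 at 25 m³.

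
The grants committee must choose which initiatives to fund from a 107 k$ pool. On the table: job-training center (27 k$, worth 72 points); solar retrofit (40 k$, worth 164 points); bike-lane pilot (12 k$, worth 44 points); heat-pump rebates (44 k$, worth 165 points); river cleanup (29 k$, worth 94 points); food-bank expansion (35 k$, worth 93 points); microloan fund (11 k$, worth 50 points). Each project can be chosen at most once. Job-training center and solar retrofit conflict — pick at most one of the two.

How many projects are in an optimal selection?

Optimal total is 423.
solar retrofit + bike-lane pilot + heat-pump rebates + microloan fund hits 423 at 107 k$.
Any selection reaching 423 contains exactly 4 projects.

4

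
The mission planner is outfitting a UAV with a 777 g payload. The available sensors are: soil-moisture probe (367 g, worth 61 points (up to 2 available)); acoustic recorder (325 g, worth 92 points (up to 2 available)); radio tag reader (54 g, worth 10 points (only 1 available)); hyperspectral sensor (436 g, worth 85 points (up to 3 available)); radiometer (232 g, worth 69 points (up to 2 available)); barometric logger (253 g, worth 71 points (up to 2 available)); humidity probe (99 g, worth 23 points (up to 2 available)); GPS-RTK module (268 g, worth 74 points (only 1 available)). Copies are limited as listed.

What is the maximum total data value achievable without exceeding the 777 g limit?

By data value per g: radiometer 0.30, acoustic recorder 0.28, barometric logger 0.28 lead.
Radio tag reader + 2×radiometer + barometric logger uses 771 of the 777 g and totals 219.

219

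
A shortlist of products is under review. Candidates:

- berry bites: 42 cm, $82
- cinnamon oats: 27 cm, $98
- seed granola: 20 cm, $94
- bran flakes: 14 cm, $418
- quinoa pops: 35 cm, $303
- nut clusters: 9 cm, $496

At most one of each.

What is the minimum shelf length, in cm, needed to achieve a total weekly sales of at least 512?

23

Look for the lowest-shelf combination reaching 512.
bran flakes + nut clusters: 914 weekly sales at 23 cm.
Below 23 cm the best achievable stays under 512.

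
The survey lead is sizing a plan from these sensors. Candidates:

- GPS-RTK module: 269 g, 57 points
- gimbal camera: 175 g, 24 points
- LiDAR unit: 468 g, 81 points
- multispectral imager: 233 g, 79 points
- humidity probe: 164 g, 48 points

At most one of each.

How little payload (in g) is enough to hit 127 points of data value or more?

Minimise g subject to total data value ≥ 127.
multispectral imager + humidity probe reaches 127 using 397 g.
Any bundle with less than 397 g falls short of 127.

397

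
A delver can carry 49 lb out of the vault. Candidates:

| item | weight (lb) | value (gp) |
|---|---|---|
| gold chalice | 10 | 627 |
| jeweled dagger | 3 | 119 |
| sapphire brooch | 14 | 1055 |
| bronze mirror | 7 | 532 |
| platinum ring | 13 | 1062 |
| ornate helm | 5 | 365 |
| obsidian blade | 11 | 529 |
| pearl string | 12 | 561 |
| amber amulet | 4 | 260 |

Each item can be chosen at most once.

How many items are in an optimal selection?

The maximum value within 49 lb is 3641.
One optimal bundle: gold chalice + sapphire brooch + bronze mirror + platinum ring + ornate helm (49 lb).
Any selection reaching 3641 contains exactly 5 items.

5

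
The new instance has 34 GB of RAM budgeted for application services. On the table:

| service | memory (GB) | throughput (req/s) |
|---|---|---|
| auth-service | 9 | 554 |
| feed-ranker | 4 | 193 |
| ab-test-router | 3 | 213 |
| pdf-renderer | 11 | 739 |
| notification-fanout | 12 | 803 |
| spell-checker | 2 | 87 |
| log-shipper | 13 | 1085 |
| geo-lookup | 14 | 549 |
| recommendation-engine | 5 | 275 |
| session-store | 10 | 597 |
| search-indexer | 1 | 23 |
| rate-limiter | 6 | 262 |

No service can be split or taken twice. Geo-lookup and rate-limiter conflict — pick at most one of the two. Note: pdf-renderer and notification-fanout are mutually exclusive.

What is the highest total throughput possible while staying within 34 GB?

2442

A density-first pass picks ab-test-router + pdf-renderer + spell-checker + log-shipper + recommendation-engine — 2399 at 34 GB.
A better packing is auth-service + notification-fanout + log-shipper: 34 GB, total 2442.
Nothing else feasible within 34 GB beats 2442.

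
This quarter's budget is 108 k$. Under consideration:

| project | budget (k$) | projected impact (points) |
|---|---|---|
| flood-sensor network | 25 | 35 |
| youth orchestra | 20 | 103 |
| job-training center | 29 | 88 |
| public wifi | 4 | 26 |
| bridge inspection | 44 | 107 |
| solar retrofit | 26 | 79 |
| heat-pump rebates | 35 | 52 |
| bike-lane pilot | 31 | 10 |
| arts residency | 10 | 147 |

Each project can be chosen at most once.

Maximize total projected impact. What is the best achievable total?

471

By projected impact per k$: arts residency 14.70, public wifi 6.50, youth orchestra 5.15, solar retrofit 3.04 lead.
Taking the top-ratio projects first gives youth orchestra + job-training center + public wifi + solar retrofit + arts residency for 443 (89 k$).
The 26 k$ tied up in solar retrofit is better spent on bridge inspection — total rises to 471 (107 k$).
The spare 1 k$ is too small for any remaining project, and no exchange beats 471.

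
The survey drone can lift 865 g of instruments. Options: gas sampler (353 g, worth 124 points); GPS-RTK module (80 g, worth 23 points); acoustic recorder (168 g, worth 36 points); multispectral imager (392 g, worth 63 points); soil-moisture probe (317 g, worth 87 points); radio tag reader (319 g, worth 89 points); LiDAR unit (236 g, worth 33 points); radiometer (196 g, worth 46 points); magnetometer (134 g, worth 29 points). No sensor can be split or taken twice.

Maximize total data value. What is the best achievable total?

249

The ratio heuristic lands on gas sampler + GPS-RTK module + radio tag reader (236) but leaves 113 g idle.
Replace GPS-RTK module with acoustic recorder: the trade gains 13 net, giving 249 at 840 g.
Next best is gas sampler + acoustic recorder + soil-moisture probe at 247 (838 g) — short by 2.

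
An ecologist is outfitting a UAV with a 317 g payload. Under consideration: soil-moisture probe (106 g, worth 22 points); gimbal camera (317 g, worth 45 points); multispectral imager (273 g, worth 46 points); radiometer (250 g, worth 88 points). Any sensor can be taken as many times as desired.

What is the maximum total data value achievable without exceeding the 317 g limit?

Radiometer uses 250 of the 317 g and totals 88.
Nothing else within 317 g beats 88.

88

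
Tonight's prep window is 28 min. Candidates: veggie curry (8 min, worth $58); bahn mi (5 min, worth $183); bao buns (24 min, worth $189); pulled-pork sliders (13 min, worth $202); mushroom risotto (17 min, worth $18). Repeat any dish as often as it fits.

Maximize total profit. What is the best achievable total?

915

Taking 5×bahn mi: 25 min used, 915 in profit.
The spare 3 min is too small for any remaining dish, and no exchange beats 915.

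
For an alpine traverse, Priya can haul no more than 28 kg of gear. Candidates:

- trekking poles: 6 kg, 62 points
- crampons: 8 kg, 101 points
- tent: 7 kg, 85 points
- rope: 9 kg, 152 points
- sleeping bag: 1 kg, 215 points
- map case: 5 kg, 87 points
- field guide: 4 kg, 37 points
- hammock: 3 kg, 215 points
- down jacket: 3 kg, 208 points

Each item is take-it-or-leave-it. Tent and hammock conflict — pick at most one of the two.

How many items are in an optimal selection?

6

Optimal total is 939.
One optimal bundle: trekking poles + rope + sleeping bag + map case + hammock + down jacket (27 kg).
Every optimal selection uses 6 items.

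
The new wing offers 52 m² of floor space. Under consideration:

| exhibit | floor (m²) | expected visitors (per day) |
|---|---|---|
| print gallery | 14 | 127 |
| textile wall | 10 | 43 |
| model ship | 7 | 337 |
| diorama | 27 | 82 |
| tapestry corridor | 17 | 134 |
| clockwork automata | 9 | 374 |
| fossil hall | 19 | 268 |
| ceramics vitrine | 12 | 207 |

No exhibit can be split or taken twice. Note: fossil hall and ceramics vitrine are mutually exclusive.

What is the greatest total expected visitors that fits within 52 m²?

1113

Ranking by ratio (expected visitors/m²): model ship 48.14, clockwork automata 41.56, ceramics vitrine 17.25.
Best packing: model ship + tapestry corridor + clockwork automata + fossil hall — 52 m², 1113 total.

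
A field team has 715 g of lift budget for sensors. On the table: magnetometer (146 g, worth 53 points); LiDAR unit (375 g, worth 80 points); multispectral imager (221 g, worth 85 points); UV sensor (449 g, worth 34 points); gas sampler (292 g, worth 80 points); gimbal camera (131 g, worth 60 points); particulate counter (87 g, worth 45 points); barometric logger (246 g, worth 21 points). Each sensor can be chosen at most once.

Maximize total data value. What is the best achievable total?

243

The ratio ordering already packs tightly: magnetometer + multispectral imager + gimbal camera + particulate counter, 585 g, 243.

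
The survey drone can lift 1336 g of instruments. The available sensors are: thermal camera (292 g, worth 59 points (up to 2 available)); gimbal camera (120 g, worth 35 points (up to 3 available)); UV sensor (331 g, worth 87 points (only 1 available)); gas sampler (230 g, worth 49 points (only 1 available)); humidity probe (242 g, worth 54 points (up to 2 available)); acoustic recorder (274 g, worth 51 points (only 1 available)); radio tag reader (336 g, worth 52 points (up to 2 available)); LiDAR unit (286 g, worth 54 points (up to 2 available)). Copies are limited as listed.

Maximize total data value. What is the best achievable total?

The ratio heuristic lands on 3×gimbal camera + UV sensor + 2×humidity probe (300) but leaves 161 g idle.
Replace gimbal camera and humidity probe with thermal camera + gas sampler: the trade gains 19 net, giving 319 at 1335 g.

319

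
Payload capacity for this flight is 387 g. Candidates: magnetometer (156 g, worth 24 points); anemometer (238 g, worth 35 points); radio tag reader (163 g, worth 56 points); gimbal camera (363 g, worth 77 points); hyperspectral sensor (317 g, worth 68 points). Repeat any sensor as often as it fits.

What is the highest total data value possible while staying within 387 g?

Density check — radio tag reader 0.34, hyperspectral sensor 0.21, gimbal camera 0.21, magnetometer 0.15 are the best per g.
Taking 2×radio tag reader: 326 g used, 112 in data value.
The spare 61 g is too small for any remaining sensor, and no exchange beats 112.

112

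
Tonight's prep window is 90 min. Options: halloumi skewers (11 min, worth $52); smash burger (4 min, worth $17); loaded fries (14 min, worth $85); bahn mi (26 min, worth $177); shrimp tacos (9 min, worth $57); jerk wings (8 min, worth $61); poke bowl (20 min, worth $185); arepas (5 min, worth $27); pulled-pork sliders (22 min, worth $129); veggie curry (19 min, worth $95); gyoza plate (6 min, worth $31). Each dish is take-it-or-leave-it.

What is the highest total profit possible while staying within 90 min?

Taking the top-ratio dishes first gives loaded fries + bahn mi + shrimp tacos + jerk wings + poke bowl + arepas + gyoza plate for 623 (88 min).
Replace shrimp tacos and arepas and gyoza plate with pulled-pork sliders: the trade gains 14 net, giving 637 at 90 min.
No other feasible combination exceeds 637.

637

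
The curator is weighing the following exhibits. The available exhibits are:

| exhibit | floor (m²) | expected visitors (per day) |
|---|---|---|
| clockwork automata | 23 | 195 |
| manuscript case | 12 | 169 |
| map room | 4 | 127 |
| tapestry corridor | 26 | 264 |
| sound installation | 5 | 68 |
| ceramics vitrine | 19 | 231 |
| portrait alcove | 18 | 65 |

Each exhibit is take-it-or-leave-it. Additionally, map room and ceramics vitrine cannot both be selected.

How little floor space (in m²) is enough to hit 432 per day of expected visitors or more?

35

Look for the lowest-floor combination reaching 432.
map room + tapestry corridor + sound installation: 459 expected visitors at 35 m².
No combination under 35 m² hits 432.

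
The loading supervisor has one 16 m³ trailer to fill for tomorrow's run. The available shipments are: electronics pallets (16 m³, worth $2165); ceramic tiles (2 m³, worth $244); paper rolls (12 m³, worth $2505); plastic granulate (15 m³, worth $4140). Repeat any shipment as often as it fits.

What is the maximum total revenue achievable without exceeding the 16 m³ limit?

4140

Best packing: plastic granulate — 15 m³, 4140 total.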